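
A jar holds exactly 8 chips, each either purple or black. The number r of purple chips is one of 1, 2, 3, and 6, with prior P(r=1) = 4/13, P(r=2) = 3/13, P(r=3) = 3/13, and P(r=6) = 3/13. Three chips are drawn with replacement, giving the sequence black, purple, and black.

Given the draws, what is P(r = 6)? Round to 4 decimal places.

The likelihood of the observed sequence under each hypothesis: P(data | r = 1) = (7/8)(1/8)(7/8) = 0.095703; P(data | r = 2) = (6/8)(2/8)(6/8) = 0.14062; P(data | r = 3) = (5/8)(3/8)(5/8) = 0.14648; P(data | r = 6) = (2/8)(6/8)(2/8) = 0.046875.
Weighting by the prior gives 4/13 · 0.095703 = 0.029447, 3/13 · 0.14062 = 0.032452, 3/13 · 0.14648 = 0.033804, 3/13 · 0.046875 = 0.010817; summing to 0.10652.
So P(r = 6 | data) = (0.010817) / (0.10652) = 0.10155.

0.1016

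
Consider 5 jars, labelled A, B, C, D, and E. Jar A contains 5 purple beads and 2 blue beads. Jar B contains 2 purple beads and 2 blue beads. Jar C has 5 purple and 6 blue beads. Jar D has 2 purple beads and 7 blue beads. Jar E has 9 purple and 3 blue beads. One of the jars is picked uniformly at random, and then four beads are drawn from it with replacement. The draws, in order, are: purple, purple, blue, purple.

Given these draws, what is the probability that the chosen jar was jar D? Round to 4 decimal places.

0.0257

The likelihood of the observed sequence under each hypothesis: P(data | jar A) = (5/7)(5/7)(2/7)(5/7) = 0.10412; P(data | jar B) = (2/4)(2/4)(2/4)(2/4) = 0.0625; P(data | jar C) = (5/11)(5/11)(6/11)(5/11) = 0.051226; P(data | jar D) = (2/9)(2/9)(7/9)(2/9) = 0.0085353; P(data | jar E) = (9/12)(9/12)(3/12)(9/12) = 0.10547.
Weighting by the prior gives 1/5 · 0.10412 = 0.020825, 1/5 · 0.0625 = 0.0125, 1/5 · 0.051226 = 0.010245, 1/5 · 0.0085353 = 0.0017071, 1/5 · 0.10547 = 0.021094; summing to 0.066371.
Hence P(jar D | data) = (0.0017071) / (0.066371) = 0.02572.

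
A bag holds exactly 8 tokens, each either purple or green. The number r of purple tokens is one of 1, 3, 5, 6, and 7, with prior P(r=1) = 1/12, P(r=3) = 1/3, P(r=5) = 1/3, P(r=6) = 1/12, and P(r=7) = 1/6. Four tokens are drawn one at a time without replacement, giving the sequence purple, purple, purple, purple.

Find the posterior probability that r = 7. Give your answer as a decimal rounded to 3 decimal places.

Compute the likelihood of the observed sequence for each case: P(data | r = 1) = (1/8)(0/7) = 0; P(data | r = 3) = (3/8)(2/7)(1/6)(0/5) = 0; P(data | r = 5) = (5/8)(4/7)(3/6)(2/5) = 1/14; P(data | r = 6) = (6/8)(5/7)(4/6)(3/5) = 3/14; P(data | r = 7) = (7/8)(6/7)(5/6)(4/5) = 1/2.
Multiplying each by its prior: 1/12 · 0 = 0, 1/3 · 0 = 0, 1/3 · 1/14 = 1/42, 1/12 · 3/14 = 1/56, 1/6 · 1/2 = 1/12; with total 1/8.
Hence P(r = 7 | data) = (1/12) / (1/8) = 2/3.

0.667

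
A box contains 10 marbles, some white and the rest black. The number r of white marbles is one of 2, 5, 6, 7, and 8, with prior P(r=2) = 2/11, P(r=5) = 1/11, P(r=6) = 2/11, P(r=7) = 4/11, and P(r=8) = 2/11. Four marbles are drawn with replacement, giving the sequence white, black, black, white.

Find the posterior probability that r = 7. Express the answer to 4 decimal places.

Compute the likelihood of the observed sequence for each case: P(data | r = 2) = (2/10)(8/10)(8/10)(2/10) = 0.0256; P(data | r = 5) = (5/10)(5/10)(5/10)(5/10) = 0.0625; P(data | r = 6) = (6/10)(4/10)(4/10)(6/10) = 0.0576; P(data | r = 7) = (7/10)(3/10)(3/10)(7/10) = 0.0441; P(data | r = 8) = (8/10)(2/10)(2/10)(8/10) = 0.0256.
Weighting by the prior gives 2/11 · 0.0256 = 0.0046545, 1/11 · 0.0625 = 0.0056818, 2/11 · 0.0576 = 0.010473, 4/11 · 0.0441 = 0.016036, 2/11 · 0.0256 = 0.0046545; summing to 0.0415.
Hence P(r = 7 | data) = (0.016036) / (0.0415) = 0.38642.

0.3864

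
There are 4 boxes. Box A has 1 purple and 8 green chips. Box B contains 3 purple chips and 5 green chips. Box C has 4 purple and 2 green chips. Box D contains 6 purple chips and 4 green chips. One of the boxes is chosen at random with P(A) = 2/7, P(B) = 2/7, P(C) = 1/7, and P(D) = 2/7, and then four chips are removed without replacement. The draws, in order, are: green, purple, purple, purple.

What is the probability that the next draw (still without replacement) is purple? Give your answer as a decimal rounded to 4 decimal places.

0.4503

For each hypothesis, P(data | H) works out to: P(data | box A) = (8/9)(1/8)(0/7) = 0; P(data | box B) = (5/8)(3/7)(2/6)(1/5) = 0.017857; P(data | box C) = (2/6)(4/5)(3/4)(2/3) = 0.13333; P(data | box D) = (4/10)(6/9)(5/8)(4/7) = 0.095238.
Weighting by the prior gives 2/7 · 0 = 0, 2/7 · 0.017857 = 0.005102, 1/7 · 0.13333 = 0.019048, 2/7 · 0.095238 = 0.027211; summing to 0.051361.
Normalising, the posterior is P(box A | data) = 0, P(box B | data) = 0.099338, P(box C | data) = 0.37086, P(box D | data) = 0.5298.
The predictive probability is P(purple next | data) = (0)(0.099338) + (1/2)(0.37086) + (1/2)(0.5298) = 0.45033.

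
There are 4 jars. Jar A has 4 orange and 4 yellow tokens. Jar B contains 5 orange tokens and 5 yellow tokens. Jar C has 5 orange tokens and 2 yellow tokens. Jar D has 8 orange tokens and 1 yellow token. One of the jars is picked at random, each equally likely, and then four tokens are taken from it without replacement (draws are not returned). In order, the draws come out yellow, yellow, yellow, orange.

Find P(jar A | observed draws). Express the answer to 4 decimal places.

0.4898

For each hypothesis, P(data | H) works out to: P(data | jar A) = (4/8)(3/7)(2/6)(4/5) = 2/35; P(data | jar B) = (5/10)(4/9)(3/8)(5/7) = 5/84; P(data | jar C) = (2/7)(1/6)(0/5) = 0; P(data | jar D) = (1/9)(0/8) = 0.
The prior-weighted likelihoods are 1/4 · 2/35 = 1/70, 1/4 · 5/84 = 5/336, 1/4 · 0 = 0, 1/4 · 0 = 0; with total 7/240.
By Bayes' rule, P(jar A | data) = (1/70) / (7/240) = 24/49.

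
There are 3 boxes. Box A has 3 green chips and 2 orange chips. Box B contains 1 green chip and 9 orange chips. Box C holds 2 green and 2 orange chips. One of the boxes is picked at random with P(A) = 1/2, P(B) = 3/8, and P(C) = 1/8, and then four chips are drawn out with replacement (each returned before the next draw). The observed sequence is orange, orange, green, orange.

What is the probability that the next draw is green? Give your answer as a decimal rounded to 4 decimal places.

Compute the likelihood of the observed sequence for each case: P(data | box A) = (2/5)(2/5)(3/5)(2/5) = 0.0384; P(data | box B) = (9/10)(9/10)(1/10)(9/10) = 0.0729; P(data | box C) = (2/4)(2/4)(2/4)(2/4) = 0.0625.
Multiplying each by its prior: 1/2 · 0.0384 = 0.0192, 3/8 · 0.0729 = 0.027338, 1/8 · 0.0625 = 0.0078125; summing to 0.05435.
Dividing through by the total gives posterior P(box A | data) = 0.35327, P(box B | data) = 0.50299, P(box C | data) = 0.14374.
So P(green next | data) = Σ P(green next | H) P(H | data) = (3/5)(0.35327) + (1/10)(0.50299) + (1/2)(0.14374) = 0.33413.

0.3341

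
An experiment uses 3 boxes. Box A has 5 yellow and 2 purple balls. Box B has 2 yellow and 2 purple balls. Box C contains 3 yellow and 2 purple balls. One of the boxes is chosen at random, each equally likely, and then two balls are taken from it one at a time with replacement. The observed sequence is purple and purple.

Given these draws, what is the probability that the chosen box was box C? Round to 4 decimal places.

0.3254

For each hypothesis, P(data | H) works out to: P(data | box A) = (2/7)(2/7) = 0.081633; P(data | box B) = (2/4)(2/4) = 0.25; P(data | box C) = (2/5)(2/5) = 0.16.
Weighting by the prior gives 1/3 · 0.081633 = 0.027211, 1/3 · 0.25 = 0.083333, 1/3 · 0.16 = 0.053333; with total 0.16388.
Hence P(box C | data) = (0.053333) / (0.16388) = 0.32545.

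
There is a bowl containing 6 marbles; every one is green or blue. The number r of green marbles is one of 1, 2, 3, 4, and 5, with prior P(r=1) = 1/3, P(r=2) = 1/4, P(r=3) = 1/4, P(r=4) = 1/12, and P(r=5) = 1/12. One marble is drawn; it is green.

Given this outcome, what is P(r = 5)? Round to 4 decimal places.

0.1786

Under each hypothesis, the probability of this draw is: P(data | r = 1) = (1/6) = 1/6; P(data | r = 2) = (2/6) = 1/3; P(data | r = 3) = (3/6) = 1/2; P(data | r = 4) = (4/6) = 2/3; P(data | r = 5) = (5/6) = 5/6.
Weighting by the prior gives 1/3 · 1/6 = 1/18, 1/4 · 1/3 = 1/12, 1/4 · 1/2 = 1/8, 1/12 · 2/3 = 1/18, 1/12 · 5/6 = 5/72; with total 7/18.
So P(r = 5 | data) = (5/72) / (7/18) = 5/28.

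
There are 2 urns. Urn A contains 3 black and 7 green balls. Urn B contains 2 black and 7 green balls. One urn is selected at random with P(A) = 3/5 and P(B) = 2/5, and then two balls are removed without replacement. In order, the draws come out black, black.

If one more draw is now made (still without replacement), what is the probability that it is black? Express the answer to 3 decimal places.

Compute the likelihood of the observed sequence for each case: P(data | urn A) = (3/10)(2/9) = 1/15; P(data | urn B) = (2/9)(1/8) = 1/36.
Weighting by the prior gives 3/5 · 1/15 = 1/25, 2/5 · 1/36 = 1/90; summing to 23/450.
Dividing through by the total gives posterior P(urn A | data) = 18/23, P(urn B | data) = 5/23.
The predictive probability is P(black next | data) = (1/8)(18/23) + (0)(5/23) = 9/92.

0.098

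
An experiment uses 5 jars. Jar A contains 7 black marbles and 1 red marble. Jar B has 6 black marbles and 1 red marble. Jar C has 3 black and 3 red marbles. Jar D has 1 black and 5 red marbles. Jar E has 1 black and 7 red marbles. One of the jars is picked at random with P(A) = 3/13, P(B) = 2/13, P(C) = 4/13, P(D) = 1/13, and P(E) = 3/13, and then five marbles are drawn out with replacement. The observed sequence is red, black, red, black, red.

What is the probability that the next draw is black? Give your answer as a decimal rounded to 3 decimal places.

0.423

For each hypothesis, P(data | H) works out to: P(data | jar A) = (1/8)(7/8)(1/8)(7/8)(1/8) = 0.0014954; P(data | jar B) = (1/7)(6/7)(1/7)(6/7)(1/7) = 0.002142; P(data | jar C) = (3/6)(3/6)(3/6)(3/6)(3/6) = 0.03125; P(data | jar D) = (5/6)(1/6)(5/6)(1/6)(5/6) = 0.016075; P(data | jar E) = (7/8)(1/8)(7/8)(1/8)(7/8) = 0.010468.
The prior-weighted likelihoods are 3/13 · 0.0014954 = 0.00034508, 2/13 · 0.002142 = 0.00032953, 4/13 · 0.03125 = 0.0096154, 1/13 · 0.016075 = 0.0012365, 3/13 · 0.010468 = 0.0024156; summing to 0.013942.
Normalising, the posterior is P(jar A | data) = 0.024751, P(jar B | data) = 0.023636, P(jar C | data) = 0.68966, P(jar D | data) = 0.088691, P(jar E | data) = 0.17326.
So P(black next | data) = Σ P(black next | H) P(H | data) = (7/8)(0.024751) + (6/7)(0.023636) + (1/2)(0.68966) + (1/6)(0.088691) + (1/8)(0.17326) = 0.42319.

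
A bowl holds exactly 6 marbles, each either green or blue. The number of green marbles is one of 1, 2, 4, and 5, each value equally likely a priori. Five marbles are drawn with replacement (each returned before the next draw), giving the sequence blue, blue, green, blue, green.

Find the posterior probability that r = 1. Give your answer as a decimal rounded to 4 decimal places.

0.2341

Under each hypothesis, the probability of the observed sequence is: P(data | r = 1) = (5/6)(5/6)(1/6)(5/6)(1/6) = 0.016075; P(data | r = 2) = (4/6)(4/6)(2/6)(4/6)(2/6) = 0.032922; P(data | r = 4) = (2/6)(2/6)(4/6)(2/6)(4/6) = 0.016461; P(data | r = 5) = (1/6)(1/6)(5/6)(1/6)(5/6) = 0.003215.
Multiplying each by its prior: 1/4 · 0.016075 = 0.0040188, 1/4 · 0.032922 = 0.0082305, 1/4 · 0.016461 = 0.0041152, 1/4 · 0.003215 = 0.00080376; with total 0.017168.
So P(r = 1 | data) = (0.0040188) / (0.017168) = 0.23408.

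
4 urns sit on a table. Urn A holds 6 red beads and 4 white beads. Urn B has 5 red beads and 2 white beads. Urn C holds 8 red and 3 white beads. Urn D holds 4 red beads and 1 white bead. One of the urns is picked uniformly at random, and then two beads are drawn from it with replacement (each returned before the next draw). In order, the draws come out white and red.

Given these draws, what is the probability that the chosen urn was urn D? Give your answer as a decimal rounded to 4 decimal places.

Compute the likelihood of the observed sequence for each case: P(data | urn A) = (4/10)(6/10) = 0.24; P(data | urn B) = (2/7)(5/7) = 0.20408; P(data | urn C) = (3/11)(8/11) = 0.19835; P(data | urn D) = (1/5)(4/5) = 0.16.
The prior-weighted likelihoods are 1/4 · 0.24 = 0.06, 1/4 · 0.20408 = 0.05102, 1/4 · 0.19835 = 0.049587, 1/4 · 0.16 = 0.04; these sum to 0.20061.
By Bayes' rule, P(urn D | data) = (0.04) / (0.20061) = 0.19939.

0.1994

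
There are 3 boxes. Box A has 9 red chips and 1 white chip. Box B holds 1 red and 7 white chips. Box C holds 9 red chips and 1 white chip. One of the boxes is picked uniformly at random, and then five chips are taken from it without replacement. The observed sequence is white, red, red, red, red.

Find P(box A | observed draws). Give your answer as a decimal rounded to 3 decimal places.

Under each hypothesis, the probability of the observed sequence is: P(data | box A) = (1/10)(9/9)(8/8)(7/7)(6/6) = 1/10; P(data | box B) = (7/8)(1/7)(0/6) = 0; P(data | box C) = (1/10)(9/9)(8/8)(7/7)(6/6) = 1/10.
Multiplying each by its prior: 1/3 · 1/10 = 1/30, 1/3 · 0 = 0, 1/3 · 1/10 = 1/30; summing to 1/15.
Therefore the posterior P(box A | data) = (1/30) / (1/15) = 1/2.

0.500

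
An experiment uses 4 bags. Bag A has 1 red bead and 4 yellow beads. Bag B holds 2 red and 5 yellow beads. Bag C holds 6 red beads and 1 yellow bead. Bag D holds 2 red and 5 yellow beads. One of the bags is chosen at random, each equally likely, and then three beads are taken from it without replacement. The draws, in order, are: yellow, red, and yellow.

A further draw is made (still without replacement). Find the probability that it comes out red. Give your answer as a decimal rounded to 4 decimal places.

0.1639

For each hypothesis, P(data | H) works out to: P(data | bag A) = (4/5)(1/4)(3/3) = 1/5; P(data | bag B) = (5/7)(2/6)(4/5) = 4/21; P(data | bag C) = (1/7)(6/6)(0/5) = 0; P(data | bag D) = (5/7)(2/6)(4/5) = 4/21.
The prior-weighted likelihoods are 1/4 · 1/5 = 1/20, 1/4 · 4/21 = 1/21, 1/4 · 0 = 0, 1/4 · 4/21 = 1/21; these sum to 61/420.
Normalising, the posterior is P(bag A | data) = 21/61, P(bag B | data) = 20/61, P(bag C | data) = 0, P(bag D | data) = 20/61.
The predictive probability is P(red next | data) = (0)(21/61) + (1/4)(20/61) + (1/4)(20/61) = 10/61.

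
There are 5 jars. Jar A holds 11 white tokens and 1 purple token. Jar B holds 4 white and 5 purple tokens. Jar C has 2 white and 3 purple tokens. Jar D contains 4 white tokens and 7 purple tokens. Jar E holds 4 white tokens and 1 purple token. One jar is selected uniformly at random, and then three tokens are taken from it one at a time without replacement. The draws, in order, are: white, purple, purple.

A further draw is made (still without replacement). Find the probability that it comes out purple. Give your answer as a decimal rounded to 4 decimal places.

For each hypothesis, P(data | H) works out to: P(data | jar A) = (11/12)(1/11)(0/10) = 0; P(data | jar B) = (4/9)(5/8)(4/7) = 0.15873; P(data | jar C) = (2/5)(3/4)(2/3) = 0.2; P(data | jar D) = (4/11)(7/10)(6/9) = 0.1697; P(data | jar E) = (4/5)(1/4)(0/3) = 0.
Multiplying each by its prior: 1/5 · 0 = 0, 1/5 · 0.15873 = 0.031746, 1/5 · 0.2 = 0.04, 1/5 · 0.1697 = 0.033939, 1/5 · 0 = 0; with total 0.10569.
Normalising, the posterior is P(jar A | data) = 0, P(jar B | data) = 0.30038, P(jar C | data) = 0.37848, P(jar D | data) = 0.32114, P(jar E | data) = 0.
Averaging over the posterior, P(purple next | data) = (1/2)(0.30038) + (1/2)(0.37848) + (5/8)(0.32114) = 0.54014.

0.5401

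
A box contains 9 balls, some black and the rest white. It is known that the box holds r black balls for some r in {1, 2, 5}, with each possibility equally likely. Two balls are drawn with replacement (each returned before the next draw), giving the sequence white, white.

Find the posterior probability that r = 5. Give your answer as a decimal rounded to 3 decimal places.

The likelihood of the observed sequence under each hypothesis: P(data | r = 1) = (8/9)(8/9) = 64/81; P(data | r = 2) = (7/9)(7/9) = 49/81; P(data | r = 5) = (4/9)(4/9) = 16/81.
Multiplying each by its prior: 1/3 · 64/81 = 64/243, 1/3 · 49/81 = 49/243, 1/3 · 16/81 = 16/243; with total 43/81.
Hence P(r = 5 | data) = (16/243) / (43/81) = 16/129.

0.124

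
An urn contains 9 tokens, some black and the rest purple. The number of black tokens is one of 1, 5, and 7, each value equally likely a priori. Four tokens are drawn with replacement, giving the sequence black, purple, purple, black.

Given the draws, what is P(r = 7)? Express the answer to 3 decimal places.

0.297

Compute the likelihood of the observed sequence for each case: P(data | r = 1) = (1/9)(8/9)(8/9)(1/9) = 0.0097546; P(data | r = 5) = (5/9)(4/9)(4/9)(5/9) = 0.060966; P(data | r = 7) = (7/9)(2/9)(2/9)(7/9) = 0.029873.
The prior-weighted likelihoods are 1/3 · 0.0097546 = 0.0032515, 1/3 · 0.060966 = 0.020322, 1/3 · 0.029873 = 0.0099578; these sum to 0.033531.
Hence P(r = 7 | data) = (0.0099578) / (0.033531) = 0.29697.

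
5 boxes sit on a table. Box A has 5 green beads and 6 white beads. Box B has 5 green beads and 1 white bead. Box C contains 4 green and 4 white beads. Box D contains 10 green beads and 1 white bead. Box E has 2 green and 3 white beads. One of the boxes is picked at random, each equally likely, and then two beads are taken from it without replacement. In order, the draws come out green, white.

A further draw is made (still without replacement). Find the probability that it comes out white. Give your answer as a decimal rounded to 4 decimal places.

0.4430

Compute the likelihood of the observed sequence for each case: P(data | box A) = (5/11)(6/10) = 0.27273; P(data | box B) = (5/6)(1/5) = 0.16667; P(data | box C) = (4/8)(4/7) = 0.28571; P(data | box D) = (10/11)(1/10) = 0.090909; P(data | box E) = (2/5)(3/4) = 0.3.
Weighting by the prior gives 1/5 · 0.27273 = 0.054545, 1/5 · 0.16667 = 0.033333, 1/5 · 0.28571 = 0.057143, 1/5 · 0.090909 = 0.018182, 1/5 · 0.3 = 0.06; summing to 0.2232.
Normalising, the posterior is P(box A | data) = 0.24438, P(box B | data) = 0.14934, P(box C | data) = 0.25601, P(box D | data) = 0.081458, P(box E | data) = 0.26881.
Averaging over the posterior, P(white next | data) = (5/9)(0.24438) + (0)(0.14934) + (1/2)(0.25601) + (0)(0.081458) + (2/3)(0.26881) = 0.44298.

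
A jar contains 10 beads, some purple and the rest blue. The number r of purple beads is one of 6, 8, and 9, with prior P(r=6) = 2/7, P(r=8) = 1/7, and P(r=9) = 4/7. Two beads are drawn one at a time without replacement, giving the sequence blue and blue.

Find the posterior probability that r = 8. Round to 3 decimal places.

Compute the likelihood of the observed sequence for each case: P(data | r = 6) = (4/10)(3/9) = 2/15; P(data | r = 8) = (2/10)(1/9) = 1/45; P(data | r = 9) = (1/10)(0/9) = 0.
Multiplying each by its prior: 2/7 · 2/15 = 4/105, 1/7 · 1/45 = 1/315, 4/7 · 0 = 0; these sum to 13/315.
Therefore the posterior P(r = 8 | data) = (1/315) / (13/315) = 1/13.

0.077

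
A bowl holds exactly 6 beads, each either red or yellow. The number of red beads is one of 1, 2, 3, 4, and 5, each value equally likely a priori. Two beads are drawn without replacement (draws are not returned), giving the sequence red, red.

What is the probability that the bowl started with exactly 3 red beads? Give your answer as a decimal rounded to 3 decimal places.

Under each hypothesis, the probability of the observed sequence is: P(data | r = 1) = (1/6)(0/5) = 0; P(data | r = 2) = (2/6)(1/5) = 1/15; P(data | r = 3) = (3/6)(2/5) = 1/5; P(data | r = 4) = (4/6)(3/5) = 2/5; P(data | r = 5) = (5/6)(4/5) = 2/3.
Weighting by the prior gives 1/5 · 0 = 0, 1/5 · 1/15 = 1/75, 1/5 · 1/5 = 1/25, 1/5 · 2/5 = 2/25, 1/5 · 2/3 = 2/15; with total 4/15.
Therefore the posterior P(r = 3 | data) = (1/25) / (4/15) = 3/20.

0.150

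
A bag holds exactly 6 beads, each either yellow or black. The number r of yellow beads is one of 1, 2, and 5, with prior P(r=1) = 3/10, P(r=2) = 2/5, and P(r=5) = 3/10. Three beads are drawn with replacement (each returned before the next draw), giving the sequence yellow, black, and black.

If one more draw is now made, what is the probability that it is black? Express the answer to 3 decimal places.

Compute the likelihood of the observed sequence for each case: P(data | r = 1) = (1/6)(5/6)(5/6) = 0.11574; P(data | r = 2) = (2/6)(4/6)(4/6) = 0.14815; P(data | r = 5) = (5/6)(1/6)(1/6) = 0.023148.
Weighting by the prior gives 3/10 · 0.11574 = 0.034722, 2/5 · 0.14815 = 0.059259, 3/10 · 0.023148 = 0.0069444; with total 0.10093.
Dividing through by the total gives posterior P(r = 1 | data) = 0.34404, P(r = 2 | data) = 0.58716, P(r = 5 | data) = 0.068807.
Averaging over the posterior, P(black next | data) = (5/6)(0.34404) + (2/3)(0.58716) + (1/6)(0.068807) = 0.6896.

0.690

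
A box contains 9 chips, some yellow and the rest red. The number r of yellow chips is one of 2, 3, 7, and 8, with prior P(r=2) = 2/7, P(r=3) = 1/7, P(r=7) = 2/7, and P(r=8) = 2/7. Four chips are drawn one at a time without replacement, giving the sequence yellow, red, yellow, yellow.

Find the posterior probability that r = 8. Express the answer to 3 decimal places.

0.434

For each hypothesis, P(data | H) works out to: P(data | r = 2) = (2/9)(7/8)(1/7)(0/6) = 0; P(data | r = 3) = (3/9)(6/8)(2/7)(1/6) = 1/84; P(data | r = 7) = (7/9)(2/8)(6/7)(5/6) = 5/36; P(data | r = 8) = (8/9)(1/8)(7/7)(6/6) = 1/9.
Multiplying each by its prior: 2/7 · 0 = 0, 1/7 · 1/84 = 1/588, 2/7 · 5/36 = 5/126, 2/7 · 1/9 = 2/63; summing to 43/588.
Therefore the posterior P(r = 8 | data) = (2/63) / (43/588) = 56/129.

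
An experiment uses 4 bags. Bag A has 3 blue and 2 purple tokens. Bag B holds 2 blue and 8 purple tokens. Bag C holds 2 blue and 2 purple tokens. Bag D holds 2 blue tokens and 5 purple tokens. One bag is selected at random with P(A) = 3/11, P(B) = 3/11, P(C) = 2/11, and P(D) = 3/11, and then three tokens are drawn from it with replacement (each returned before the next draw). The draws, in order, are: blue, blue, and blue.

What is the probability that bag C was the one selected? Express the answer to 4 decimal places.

For each hypothesis, P(data | H) works out to: P(data | bag A) = (3/5)(3/5)(3/5) = 0.216; P(data | bag B) = (2/10)(2/10)(2/10) = 0.008; P(data | bag C) = (2/4)(2/4)(2/4) = 0.125; P(data | bag D) = (2/7)(2/7)(2/7) = 0.023324.
Weighting by the prior gives 3/11 · 0.216 = 0.058909, 3/11 · 0.008 = 0.0021818, 2/11 · 0.125 = 0.022727, 3/11 · 0.023324 = 0.006361; with total 0.090179.
Therefore the posterior P(bag C | data) = (0.022727) / (0.090179) = 0.25202.

0.2520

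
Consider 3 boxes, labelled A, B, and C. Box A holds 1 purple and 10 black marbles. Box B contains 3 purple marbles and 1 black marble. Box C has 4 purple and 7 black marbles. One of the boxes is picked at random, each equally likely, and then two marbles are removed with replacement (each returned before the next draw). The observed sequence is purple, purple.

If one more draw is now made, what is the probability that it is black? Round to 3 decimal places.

The likelihood of the observed sequence under each hypothesis: P(data | box A) = (1/11)(1/11) = 0.0082645; P(data | box B) = (3/4)(3/4) = 0.5625; P(data | box C) = (4/11)(4/11) = 0.13223.
Weighting by the prior gives 1/3 · 0.0082645 = 0.0027548, 1/3 · 0.5625 = 0.1875, 1/3 · 0.13223 = 0.044077; with total 0.23433.
Dividing through by the total gives posterior P(box A | data) = 0.011756, P(box B | data) = 0.80015, P(box C | data) = 0.1881.
Averaging over the posterior, P(black next | data) = (10/11)(0.011756) + (1/4)(0.80015) + (7/11)(0.1881) = 0.33042.

0.330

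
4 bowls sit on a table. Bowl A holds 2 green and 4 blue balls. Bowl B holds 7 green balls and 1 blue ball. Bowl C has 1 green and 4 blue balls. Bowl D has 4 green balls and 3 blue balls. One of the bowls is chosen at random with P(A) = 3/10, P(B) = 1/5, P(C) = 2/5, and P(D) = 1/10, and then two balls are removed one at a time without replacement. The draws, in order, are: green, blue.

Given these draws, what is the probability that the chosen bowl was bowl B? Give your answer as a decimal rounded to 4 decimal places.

0.1171

For each hypothesis, P(data | H) works out to: P(data | bowl A) = (2/6)(4/5) = 0.26667; P(data | bowl B) = (7/8)(1/7) = 0.125; P(data | bowl C) = (1/5)(4/4) = 0.2; P(data | bowl D) = (4/7)(3/6) = 0.28571.
Multiplying each by its prior: 3/10 · 0.26667 = 0.08, 1/5 · 0.125 = 0.025, 2/5 · 0.2 = 0.08, 1/10 · 0.28571 = 0.028571; summing to 0.21357.
By Bayes' rule, P(bowl B | data) = (0.025) / (0.21357) = 0.11706.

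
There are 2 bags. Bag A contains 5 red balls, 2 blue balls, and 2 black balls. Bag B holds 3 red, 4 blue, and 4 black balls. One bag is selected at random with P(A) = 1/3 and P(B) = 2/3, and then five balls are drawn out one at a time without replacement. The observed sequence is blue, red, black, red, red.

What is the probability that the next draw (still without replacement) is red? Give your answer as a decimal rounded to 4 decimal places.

0.4104

Compute the likelihood of the observed sequence for each case: P(data | bag A) = (2/9)(5/8)(2/7)(4/6)(3/5) = 0.015873; P(data | bag B) = (4/11)(3/10)(4/9)(2/8)(1/7) = 0.0017316.
The prior-weighted likelihoods are 1/3 · 0.015873 = 0.005291, 2/3 · 0.0017316 = 0.0011544; with total 0.0064454.
The posterior is then P(bag A | data) = 0.8209, P(bag B | data) = 0.1791.
So P(red next | data) = Σ P(red next | H) P(H | data) = (1/2)(0.8209) + (0)(0.1791) = 0.41045.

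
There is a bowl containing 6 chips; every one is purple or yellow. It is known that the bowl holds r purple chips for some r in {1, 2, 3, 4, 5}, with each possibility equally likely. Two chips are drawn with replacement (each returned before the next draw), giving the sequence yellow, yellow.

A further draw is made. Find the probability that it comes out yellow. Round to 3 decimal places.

For each hypothesis, P(data | H) works out to: P(data | r = 1) = (5/6)(5/6) = 25/36; P(data | r = 2) = (4/6)(4/6) = 4/9; P(data | r = 3) = (3/6)(3/6) = 1/4; P(data | r = 4) = (2/6)(2/6) = 1/9; P(data | r = 5) = (1/6)(1/6) = 1/36.
Weighting by the prior gives 1/5 · 25/36 = 5/36, 1/5 · 4/9 = 4/45, 1/5 · 1/4 = 1/20, 1/5 · 1/9 = 1/45, 1/5 · 1/36 = 1/180; with total 11/36.
Dividing through by the total gives posterior P(r = 1 | data) = 5/11, P(r = 2 | data) = 16/55, P(r = 3 | data) = 9/55, P(r = 4 | data) = 4/55, P(r = 5 | data) = 1/55.
The predictive probability is P(yellow next | data) = (5/6)(5/11) + (2/3)(16/55) + (1/2)(9/55) + (1/3)(4/55) + (1/6)(1/55) = 15/22.

0.682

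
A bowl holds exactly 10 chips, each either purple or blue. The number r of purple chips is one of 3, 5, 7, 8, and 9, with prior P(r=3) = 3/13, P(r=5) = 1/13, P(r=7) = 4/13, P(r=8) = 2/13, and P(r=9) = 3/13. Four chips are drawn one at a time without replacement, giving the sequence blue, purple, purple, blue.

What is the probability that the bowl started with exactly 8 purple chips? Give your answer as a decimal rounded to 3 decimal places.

0.094

The likelihood of the observed sequence under each hypothesis: P(data | r = 3) = (7/10)(3/9)(2/8)(6/7) = 0.05; P(data | r = 5) = (5/10)(5/9)(4/8)(4/7) = 0.079365; P(data | r = 7) = (3/10)(7/9)(6/8)(2/7) = 0.05; P(data | r = 8) = (2/10)(8/9)(7/8)(1/7) = 0.022222; P(data | r = 9) = (1/10)(9/9)(8/8)(0/7) = 0.
The prior-weighted likelihoods are 3/13 · 0.05 = 0.011538, 1/13 · 0.079365 = 0.006105, 4/13 · 0.05 = 0.015385, 2/13 · 0.022222 = 0.0034188, 3/13 · 0 = 0; summing to 0.036447.
Hence P(r = 8 | data) = (0.0034188) / (0.036447) = 0.093802.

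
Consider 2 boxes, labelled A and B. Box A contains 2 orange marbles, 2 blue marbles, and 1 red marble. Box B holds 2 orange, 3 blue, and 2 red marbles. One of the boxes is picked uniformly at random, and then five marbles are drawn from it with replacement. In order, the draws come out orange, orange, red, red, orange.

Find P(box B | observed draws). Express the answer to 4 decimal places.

Under each hypothesis, the probability of the observed sequence is: P(data | box A) = (2/5)(2/5)(1/5)(1/5)(2/5) = 0.00256; P(data | box B) = (2/7)(2/7)(2/7)(2/7)(2/7) = 0.001904.
Multiplying each by its prior: 1/2 · 0.00256 = 0.00128, 1/2 · 0.001904 = 0.00095198; with total 0.002232.
Hence P(box B | data) = (0.00095198) / (0.002232) = 0.42652.

0.4265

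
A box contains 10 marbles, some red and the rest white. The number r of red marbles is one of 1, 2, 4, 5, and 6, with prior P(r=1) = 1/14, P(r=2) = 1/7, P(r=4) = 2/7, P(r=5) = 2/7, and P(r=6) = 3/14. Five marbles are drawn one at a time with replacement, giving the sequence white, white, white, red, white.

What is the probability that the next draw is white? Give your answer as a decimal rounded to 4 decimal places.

0.6506

The likelihood of the observed sequence under each hypothesis: P(data | r = 1) = (9/10)(9/10)(9/10)(1/10)(9/10) = 0.06561; P(data | r = 2) = (8/10)(8/10)(8/10)(2/10)(8/10) = 0.08192; P(data | r = 4) = (6/10)(6/10)(6/10)(4/10)(6/10) = 0.05184; P(data | r = 5) = (5/10)(5/10)(5/10)(5/10)(5/10) = 0.03125; P(data | r = 6) = (4/10)(4/10)(4/10)(6/10)(4/10) = 0.01536.
The prior-weighted likelihoods are 1/14 · 0.06561 = 0.0046864, 1/7 · 0.08192 = 0.011703, 2/7 · 0.05184 = 0.014811, 2/7 · 0.03125 = 0.0089286, 3/14 · 0.01536 = 0.0032914; with total 0.043421.
Normalising, the posterior is P(r = 1 | data) = 0.10793, P(r = 2 | data) = 0.26952, P(r = 4 | data) = 0.34111, P(r = 5 | data) = 0.20563, P(r = 6 | data) = 0.075803.
The predictive probability is P(white next | data) = (9/10)(0.10793) + (4/5)(0.26952) + (3/5)(0.34111) + (1/2)(0.20563) + (2/5)(0.075803) = 0.65056.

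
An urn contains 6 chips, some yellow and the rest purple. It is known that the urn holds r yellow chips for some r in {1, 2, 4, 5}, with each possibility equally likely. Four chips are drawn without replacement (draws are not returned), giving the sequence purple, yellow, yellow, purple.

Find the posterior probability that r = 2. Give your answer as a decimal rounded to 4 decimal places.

0.5000

For each hypothesis, P(data | H) works out to: P(data | r = 1) = (5/6)(1/5)(0/4) = 0; P(data | r = 2) = (4/6)(2/5)(1/4)(3/3) = 1/15; P(data | r = 4) = (2/6)(4/5)(3/4)(1/3) = 1/15; P(data | r = 5) = (1/6)(5/5)(4/4)(0/3) = 0.
The prior-weighted likelihoods are 1/4 · 0 = 0, 1/4 · 1/15 = 1/60, 1/4 · 1/15 = 1/60, 1/4 · 0 = 0; with total 1/30.
Therefore the posterior P(r = 2 | data) = (1/60) / (1/30) = 1/2.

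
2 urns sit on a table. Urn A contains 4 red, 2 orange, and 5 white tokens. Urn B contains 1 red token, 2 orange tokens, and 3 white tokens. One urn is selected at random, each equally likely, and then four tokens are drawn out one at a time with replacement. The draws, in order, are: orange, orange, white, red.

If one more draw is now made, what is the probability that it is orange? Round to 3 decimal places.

For each hypothesis, P(data | H) works out to: P(data | urn A) = (2/11)(2/11)(5/11)(4/11) = 0.0054641; P(data | urn B) = (2/6)(2/6)(3/6)(1/6) = 0.0092593.
Weighting by the prior gives 1/2 · 0.0054641 = 0.0027321, 1/2 · 0.0092593 = 0.0046296; with total 0.0073617.
Dividing through by the total gives posterior P(urn A | data) = 0.37112, P(urn B | data) = 0.62888.
The predictive probability is P(orange next | data) = (2/11)(0.37112) + (1/3)(0.62888) = 0.2771.

0.277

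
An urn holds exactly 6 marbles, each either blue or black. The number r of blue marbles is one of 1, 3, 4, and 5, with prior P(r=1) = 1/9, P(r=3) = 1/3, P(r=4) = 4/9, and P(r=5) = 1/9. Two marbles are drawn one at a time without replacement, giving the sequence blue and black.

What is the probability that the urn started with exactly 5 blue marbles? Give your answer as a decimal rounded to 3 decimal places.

0.072

Under each hypothesis, the probability of the observed sequence is: P(data | r = 1) = (1/6)(5/5) = 1/6; P(data | r = 3) = (3/6)(3/5) = 3/10; P(data | r = 4) = (4/6)(2/5) = 4/15; P(data | r = 5) = (5/6)(1/5) = 1/6.
Multiplying each by its prior: 1/9 · 1/6 = 1/54, 1/3 · 3/10 = 1/10, 4/9 · 4/15 = 16/135, 1/9 · 1/6 = 1/54; with total 23/90.
Hence P(r = 5 | data) = (1/54) / (23/90) = 5/69.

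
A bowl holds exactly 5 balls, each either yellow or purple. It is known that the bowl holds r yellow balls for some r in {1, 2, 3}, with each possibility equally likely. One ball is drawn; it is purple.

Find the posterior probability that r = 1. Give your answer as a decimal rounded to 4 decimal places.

0.4444

Under each hypothesis, the probability of this draw is: P(data | r = 1) = (4/5) = 4/5; P(data | r = 2) = (3/5) = 3/5; P(data | r = 3) = (2/5) = 2/5.
Multiplying each by its prior: 1/3 · 4/5 = 4/15, 1/3 · 3/5 = 1/5, 1/3 · 2/5 = 2/15; summing to 3/5.
By Bayes' rule, P(r = 1 | data) = (4/15) / (3/5) = 4/9.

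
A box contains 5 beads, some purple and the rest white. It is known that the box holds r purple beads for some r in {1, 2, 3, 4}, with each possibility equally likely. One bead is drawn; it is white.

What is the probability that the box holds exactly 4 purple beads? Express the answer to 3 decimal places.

For each hypothesis, P(data | H) works out to: P(data | r = 1) = (4/5) = 4/5; P(data | r = 2) = (3/5) = 3/5; P(data | r = 3) = (2/5) = 2/5; P(data | r = 4) = (1/5) = 1/5.
Weighting by the prior gives 1/4 · 4/5 = 1/5, 1/4 · 3/5 = 3/20, 1/4 · 2/5 = 1/10, 1/4 · 1/5 = 1/20; with total 1/2.
Hence P(r = 4 | data) = (1/20) / (1/2) = 1/10.

0.100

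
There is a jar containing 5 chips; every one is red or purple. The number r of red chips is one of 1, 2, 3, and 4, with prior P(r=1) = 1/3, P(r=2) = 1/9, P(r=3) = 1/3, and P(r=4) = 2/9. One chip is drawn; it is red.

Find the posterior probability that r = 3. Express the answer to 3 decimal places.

0.409

For each hypothesis, P(data | H) works out to: P(data | r = 1) = (1/5) = 1/5; P(data | r = 2) = (2/5) = 2/5; P(data | r = 3) = (3/5) = 3/5; P(data | r = 4) = (4/5) = 4/5.
Multiplying each by its prior: 1/3 · 1/5 = 1/15, 1/9 · 2/5 = 2/45, 1/3 · 3/5 = 1/5, 2/9 · 4/5 = 8/45; with total 22/45.
So P(r = 3 | data) = (1/5) / (22/45) = 9/22.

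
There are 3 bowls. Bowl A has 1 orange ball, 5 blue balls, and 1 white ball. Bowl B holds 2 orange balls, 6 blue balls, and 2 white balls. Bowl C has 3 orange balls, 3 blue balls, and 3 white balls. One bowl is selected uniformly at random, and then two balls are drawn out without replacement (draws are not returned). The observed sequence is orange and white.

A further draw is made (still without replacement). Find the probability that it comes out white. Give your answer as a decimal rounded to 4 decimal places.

For each hypothesis, P(data | H) works out to: P(data | bowl A) = (1/7)(1/6) = 0.02381; P(data | bowl B) = (2/10)(2/9) = 0.044444; P(data | bowl C) = (3/9)(3/8) = 0.125.
Multiplying each by its prior: 1/3 · 0.02381 = 0.0079365, 1/3 · 0.044444 = 0.014815, 1/3 · 0.125 = 0.041667; these sum to 0.064418.
Normalising, the posterior is P(bowl A | data) = 0.1232, P(bowl B | data) = 0.22998, P(bowl C | data) = 0.64682.
Averaging over the posterior, P(white next | data) = (0)(0.1232) + (1/8)(0.22998) + (2/7)(0.64682) = 0.21355.

0.2136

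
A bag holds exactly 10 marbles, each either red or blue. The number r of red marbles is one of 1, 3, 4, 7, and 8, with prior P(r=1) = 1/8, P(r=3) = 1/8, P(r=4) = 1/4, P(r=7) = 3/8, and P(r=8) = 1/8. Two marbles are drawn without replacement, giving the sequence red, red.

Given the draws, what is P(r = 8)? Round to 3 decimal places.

Compute the likelihood of the observed sequence for each case: P(data | r = 1) = (1/10)(0/9) = 0; P(data | r = 3) = (3/10)(2/9) = 1/15; P(data | r = 4) = (4/10)(3/9) = 2/15; P(data | r = 7) = (7/10)(6/9) = 7/15; P(data | r = 8) = (8/10)(7/9) = 28/45.
Multiplying each by its prior: 1/8 · 0 = 0, 1/8 · 1/15 = 1/120, 1/4 · 2/15 = 1/30, 3/8 · 7/15 = 7/40, 1/8 · 28/45 = 7/90; summing to 53/180.
So P(r = 8 | data) = (7/90) / (53/180) = 14/53.

0.264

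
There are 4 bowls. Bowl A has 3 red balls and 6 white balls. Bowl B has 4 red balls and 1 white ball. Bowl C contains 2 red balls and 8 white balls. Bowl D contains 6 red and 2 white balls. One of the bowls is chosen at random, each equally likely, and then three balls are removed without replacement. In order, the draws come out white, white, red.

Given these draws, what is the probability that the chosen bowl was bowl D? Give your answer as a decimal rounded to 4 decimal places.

The likelihood of the observed sequence under each hypothesis: P(data | bowl A) = (6/9)(5/8)(3/7) = 0.17857; P(data | bowl B) = (1/5)(0/4) = 0; P(data | bowl C) = (8/10)(7/9)(2/8) = 0.15556; P(data | bowl D) = (2/8)(1/7)(6/6) = 0.035714.
Multiplying each by its prior: 1/4 · 0.17857 = 0.044643, 1/4 · 0 = 0, 1/4 · 0.15556 = 0.038889, 1/4 · 0.035714 = 0.0089286; these sum to 0.09246.
Therefore the posterior P(bowl D | data) = (0.0089286) / (0.09246) = 0.096567.

0.0966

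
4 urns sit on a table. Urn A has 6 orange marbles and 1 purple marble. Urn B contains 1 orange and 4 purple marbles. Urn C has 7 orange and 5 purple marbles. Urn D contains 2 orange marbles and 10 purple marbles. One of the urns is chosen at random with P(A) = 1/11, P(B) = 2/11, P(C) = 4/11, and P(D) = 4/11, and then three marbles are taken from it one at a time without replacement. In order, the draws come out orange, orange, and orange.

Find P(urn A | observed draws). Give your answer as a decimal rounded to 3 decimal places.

0.473

Compute the likelihood of the observed sequence for each case: P(data | urn A) = (6/7)(5/6)(4/5) = 4/7; P(data | urn B) = (1/5)(0/4) = 0; P(data | urn C) = (7/12)(6/11)(5/10) = 7/44; P(data | urn D) = (2/12)(1/11)(0/10) = 0.
Multiplying each by its prior: 1/11 · 4/7 = 4/77, 2/11 · 0 = 0, 4/11 · 7/44 = 7/121, 4/11 · 0 = 0; these sum to 93/847.
So P(urn A | data) = (4/77) / (93/847) = 44/93.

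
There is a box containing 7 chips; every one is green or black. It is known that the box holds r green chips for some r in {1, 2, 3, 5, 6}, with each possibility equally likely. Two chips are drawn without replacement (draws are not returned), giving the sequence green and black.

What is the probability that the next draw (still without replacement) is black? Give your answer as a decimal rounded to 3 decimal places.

0.527

Compute the likelihood of the observed sequence for each case: P(data | r = 1) = (1/7)(6/6) = 1/7; P(data | r = 2) = (2/7)(5/6) = 5/21; P(data | r = 3) = (3/7)(4/6) = 2/7; P(data | r = 5) = (5/7)(2/6) = 5/21; P(data | r = 6) = (6/7)(1/6) = 1/7.
The prior-weighted likelihoods are 1/5 · 1/7 = 1/35, 1/5 · 5/21 = 1/21, 1/5 · 2/7 = 2/35, 1/5 · 5/21 = 1/21, 1/5 · 1/7 = 1/35; with total 22/105.
The posterior is then P(r = 1 | data) = 3/22, P(r = 2 | data) = 5/22, P(r = 3 | data) = 3/11, P(r = 5 | data) = 5/22, P(r = 6 | data) = 3/22.
Averaging over the posterior, P(black next | data) = (1)(3/22) + (4/5)(5/22) + (3/5)(3/11) + (1/5)(5/22) + (0)(3/22) = 29/55.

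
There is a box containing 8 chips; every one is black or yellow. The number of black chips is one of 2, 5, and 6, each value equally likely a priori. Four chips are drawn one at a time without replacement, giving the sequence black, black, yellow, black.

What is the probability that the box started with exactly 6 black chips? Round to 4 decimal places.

Under each hypothesis, the probability of the observed sequence is: P(data | r = 2) = (2/8)(1/7)(6/6)(0/5) = 0; P(data | r = 5) = (5/8)(4/7)(3/6)(3/5) = 3/28; P(data | r = 6) = (6/8)(5/7)(2/6)(4/5) = 1/7.
Weighting by the prior gives 1/3 · 0 = 0, 1/3 · 3/28 = 1/28, 1/3 · 1/7 = 1/21; with total 1/12.
Therefore the posterior P(r = 6 | data) = (1/21) / (1/12) = 4/7.

0.5714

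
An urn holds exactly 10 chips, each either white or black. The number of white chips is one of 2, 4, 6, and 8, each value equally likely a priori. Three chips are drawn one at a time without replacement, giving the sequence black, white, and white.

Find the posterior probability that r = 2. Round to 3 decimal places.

Under each hypothesis, the probability of the observed sequence is: P(data | r = 2) = (8/10)(2/9)(1/8) = 1/45; P(data | r = 4) = (6/10)(4/9)(3/8) = 1/10; P(data | r = 6) = (4/10)(6/9)(5/8) = 1/6; P(data | r = 8) = (2/10)(8/9)(7/8) = 7/45.
Weighting by the prior gives 1/4 · 1/45 = 1/180, 1/4 · 1/10 = 1/40, 1/4 · 1/6 = 1/24, 1/4 · 7/45 = 7/180; summing to 1/9.
Therefore the posterior P(r = 2 | data) = (1/180) / (1/9) = 1/20.

0.050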